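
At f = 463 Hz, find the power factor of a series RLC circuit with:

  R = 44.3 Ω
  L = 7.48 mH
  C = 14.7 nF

Step 1 — Angular frequency: ω = 2π·f = 2π·463 = 2909 rad/s.
Step 2 — Component impedances:
  R: Z = R = 44.3 Ω
  L: Z = jωL = j·2909·0.00748 = 0 + j21.76 Ω
  C: Z = 1/(jωC) = -j/(ω·C) = 0 - j2.338e+04 Ω
Step 3 — Series combination: Z_total = R + L + C = 44.3 - j2.336e+04 Ω = 2.336e+04∠-89.9° Ω.
Step 4 — Power factor: PF = cos(φ) = Re(Z)/|Z| = 44.3/2.336e+04 = 0.001896.
Step 5 — Type: Im(Z) = -2.336e+04 ⇒ leading (phase φ = -89.9°).

PF = 0.001896 (leading, φ = -89.9°)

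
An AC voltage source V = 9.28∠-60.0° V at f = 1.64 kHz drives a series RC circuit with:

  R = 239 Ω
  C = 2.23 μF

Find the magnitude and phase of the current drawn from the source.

Step 1 — Angular frequency: ω = 2π·f = 2π·1640 = 1.03e+04 rad/s.
Step 2 — Component impedances:
  R: Z = R = 239 Ω
  C: Z = 1/(jωC) = -j/(ω·C) = 0 - j43.52 Ω
Step 3 — Series combination: Z_total = R + C = 239 - j43.52 Ω = 242.9∠-10.3° Ω.
Step 4 — Source phasor: V = 9.28∠-60.0° V = 4.64 - j8.037 V.
Step 5 — Ohm's law: I = V / Z_total = (4.64 - j8.037) / (239 - j43.52) = 0.02472 - j0.02913 A.
Step 6 — Convert to polar: |I| = 0.0382 A, ∠I = -49.7°.

I = 0.0382∠-49.7° A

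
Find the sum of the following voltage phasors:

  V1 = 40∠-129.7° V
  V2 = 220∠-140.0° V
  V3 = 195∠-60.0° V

Step 1 — Convert each phasor to rectangular form:
  V1 = 40·(cos(-129.7°) + j·sin(-129.7°)) = -25.55 - j30.78 V
  V2 = 220·(cos(-140.0°) + j·sin(-140.0°)) = -168.5 - j141.4 V
  V3 = 195·(cos(-60.0°) + j·sin(-60.0°)) = 97.5 - j168.9 V
Step 2 — Sum components: V_total = -96.58 - j341.1 V.
Step 3 — Convert to polar: |V_total| = 354.5 V, ∠V_total = -105.8°.

V_total = 354.5∠-105.8° V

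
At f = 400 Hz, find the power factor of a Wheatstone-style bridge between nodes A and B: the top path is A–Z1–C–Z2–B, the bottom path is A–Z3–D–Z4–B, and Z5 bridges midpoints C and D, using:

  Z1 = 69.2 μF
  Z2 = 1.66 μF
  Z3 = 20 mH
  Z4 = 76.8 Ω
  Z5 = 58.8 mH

Step 1 — Angular frequency: ω = 2π·f = 2π·400 = 2513 rad/s.
Step 2 — Component impedances:
  Z1: Z = 1/(jωC) = -j/(ω·C) = 0 - j5.75 Ω
  Z2: Z = 1/(jωC) = -j/(ω·C) = 0 - j239.7 Ω
  Z3: Z = jωL = j·2513·0.02 = 0 + j50.27 Ω
  Z4: Z = R = 76.8 Ω
  Z5: Z = jωL = j·2513·0.0588 = 0 + j147.8 Ω
Step 3 — Bridge requires nodal analysis (the Z5 bridge couples midpoints C and D, so the two paths cannot be reduced to a simple series/parallel combination). Setting node B to ground and injecting 1 A at node A, the 3-node admittance system at A, C, D solves to V_A = Z_AB = 95.1 + j8.842 Ω = 95.51∠5.3° Ω.
Step 4 — Power factor: PF = cos(φ) = Re(Z)/|Z| = 95.1/95.51 = 0.9957.
Step 5 — Type: Im(Z) = 8.842 ⇒ lagging (phase φ = 5.3°).

PF = 0.9957 (lagging, φ = 5.3°)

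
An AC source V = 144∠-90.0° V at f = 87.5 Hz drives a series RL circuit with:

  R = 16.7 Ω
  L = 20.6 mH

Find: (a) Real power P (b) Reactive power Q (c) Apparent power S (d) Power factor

Step 1 — Angular frequency: ω = 2π·f = 2π·87.5 = 549.8 rad/s.
Step 2 — Component impedances:
  R: Z = R = 16.7 Ω
  L: Z = jωL = j·549.8·0.0206 = 0 + j11.33 Ω
Step 3 — Series combination: Z_total = R + L = 16.7 + j11.33 Ω = 20.18∠34.1° Ω.
Step 4 — Source phasor: V = 144∠-90.0° V = 0 - j144 V.
Step 5 — Current: I = V / Z = -4.006 - j5.906 A = 7.136∠-124.1° A.
Step 6 — Complex power: S = V·I* = 850.5 + j576.8 VA.
Step 7 — Real power: P = Re(S) = 850.5 W.
Step 8 — Reactive power: Q = Im(S) = 576.8 VAR.
Step 9 — Apparent power: |S| = 1028 VA.
Step 10 — Power factor: PF = P/|S| = 0.8276 (lagging).

(a) P = 850.5 W  (b) Q = 576.8 VAR  (c) S = 1028 VA  (d) PF = 0.8276 (lagging)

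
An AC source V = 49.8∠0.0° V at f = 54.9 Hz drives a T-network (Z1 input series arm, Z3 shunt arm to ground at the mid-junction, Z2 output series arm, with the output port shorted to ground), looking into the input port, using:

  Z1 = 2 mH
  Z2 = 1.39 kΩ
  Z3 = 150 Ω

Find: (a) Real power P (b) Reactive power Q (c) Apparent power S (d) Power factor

Step 1 — Angular frequency: ω = 2π·f = 2π·54.9 = 344.9 rad/s.
Step 2 — Component impedances:
  Z1: Z = jωL = j·344.9·0.002 = 0 + j0.6899 Ω
  Z2: Z = R = 1390 Ω
  Z3: Z = R = 150 Ω
Step 3 — With the output port shorted to ground, the output series arm Z2 runs from the junction to ground; the shunt arm Z3 also runs from the junction to ground. They appear in parallel: Z3 || Z2 = 135.4 Ω.
Step 4 — Series with input arm Z1: Z_in = Z1 + (Z3 || Z2) = 135.4 + j0.6899 Ω = 135.4∠0.3° Ω.
Step 5 — Source phasor: V = 49.8∠0.0° V = 49.8 V.
Step 6 — Current: I = V / Z = 0.3678 - j0.001874 A = 0.3678∠-0.3° A.
Step 7 — Complex power: S = V·I* = 18.32 + j0.09334 VA.
Step 8 — Real power: P = Re(S) = 18.32 W.
Step 9 — Reactive power: Q = Im(S) = 0.09334 VAR.
Step 10 — Apparent power: |S| = 18.32 VA.
Step 11 — Power factor: PF = P/|S| = 1 (lagging).

(a) P = 18.32 W  (b) Q = 0.09334 VAR  (c) S = 18.32 VA  (d) PF = 1 (lagging)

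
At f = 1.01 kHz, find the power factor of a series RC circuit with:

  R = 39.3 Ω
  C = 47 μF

Step 1 — Angular frequency: ω = 2π·f = 2π·1010 = 6346 rad/s.
Step 2 — Component impedances:
  R: Z = R = 39.3 Ω
  C: Z = 1/(jωC) = -j/(ω·C) = 0 - j3.353 Ω
Step 3 — Series combination: Z_total = R + C = 39.3 - j3.353 Ω = 39.44∠-4.9° Ω.
Step 4 — Power factor: PF = cos(φ) = Re(Z)/|Z| = 39.3/39.443 = 0.9964.
Step 5 — Type: Im(Z) = -3.353 ⇒ leading (phase φ = -4.9°).

PF = 0.9964 (leading, φ = -4.9°)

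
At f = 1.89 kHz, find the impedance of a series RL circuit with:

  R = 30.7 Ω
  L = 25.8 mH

Step 1 — Angular frequency: ω = 2π·f = 2π·1890 = 1.188e+04 rad/s.
Step 2 — Component impedances:
  R: Z = R = 30.7 Ω
  L: Z = jωL = j·1.188e+04·0.0258 = 0 + j306.4 Ω
Step 3 — Series combination: Z_total = R + L = 30.7 + j306.4 Ω = 307.9∠84.3° Ω.

Z = 30.7 + j306.4 Ω = 307.9∠84.3° Ω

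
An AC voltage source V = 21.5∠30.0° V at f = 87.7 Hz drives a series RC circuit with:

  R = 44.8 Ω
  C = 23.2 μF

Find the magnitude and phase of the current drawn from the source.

Step 1 — Angular frequency: ω = 2π·f = 2π·87.7 = 551 rad/s.
Step 2 — Component impedances:
  R: Z = R = 44.8 Ω
  C: Z = 1/(jωC) = -j/(ω·C) = 0 - j78.22 Ω
Step 3 — Series combination: Z_total = R + C = 44.8 - j78.22 Ω = 90.14∠-60.2° Ω.
Step 4 — Source phasor: V = 21.5∠30.0° V = 18.62 + j10.75 V.
Step 5 — Ohm's law: I = V / Z_total = (18.62 + j10.75) / (44.8 - j78.22) = -0.0008292 + j0.2385 A.
Step 6 — Convert to polar: |I| = 0.2385 A, ∠I = 90.2°.

I = 0.2385∠90.2° A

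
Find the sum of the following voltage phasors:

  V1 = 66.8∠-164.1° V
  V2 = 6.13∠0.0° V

Step 1 — Convert each phasor to rectangular form:
  V1 = 66.8·(cos(-164.1°) + j·sin(-164.1°)) = -64.24 - j18.3 V
  V2 = 6.13·(cos(0.0°) + j·sin(0.0°)) = 6.13 V
Step 2 — Sum components: V_total = -58.11 - j18.3 V.
Step 3 — Convert to polar: |V_total| = 60.93 V, ∠V_total = -162.5°.

V_total = 60.93∠-162.5° V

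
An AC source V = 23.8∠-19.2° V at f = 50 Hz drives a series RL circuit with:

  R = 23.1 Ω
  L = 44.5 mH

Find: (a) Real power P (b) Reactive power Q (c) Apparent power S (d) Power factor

Step 1 — Angular frequency: ω = 2π·f = 2π·50 = 314.2 rad/s.
Step 2 — Component impedances:
  R: Z = R = 23.1 Ω
  L: Z = jωL = j·314.2·0.0445 = 0 + j13.98 Ω
Step 3 — Series combination: Z_total = R + L = 23.1 + j13.98 Ω = 27∠31.2° Ω.
Step 4 — Source phasor: V = 23.8∠-19.2° V = 22.48 - j7.827 V.
Step 5 — Current: I = V / Z = 0.5621 - j0.679 A = 0.8814∠-50.4° A.
Step 6 — Complex power: S = V·I* = 17.95 + j10.86 VA.
Step 7 — Real power: P = Re(S) = 17.95 W.
Step 8 — Reactive power: Q = Im(S) = 10.86 VAR.
Step 9 — Apparent power: |S| = 20.98 VA.
Step 10 — Power factor: PF = P/|S| = 0.8555 (lagging).

(a) P = 17.95 W  (b) Q = 10.86 VAR  (c) S = 20.98 VA  (d) PF = 0.8555 (lagging)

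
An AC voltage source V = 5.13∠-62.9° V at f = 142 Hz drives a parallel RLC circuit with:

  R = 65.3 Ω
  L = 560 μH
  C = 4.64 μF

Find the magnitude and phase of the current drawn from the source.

Step 1 — Angular frequency: ω = 2π·f = 2π·142 = 892.2 rad/s.
Step 2 — Component impedances:
  R: Z = R = 65.3 Ω
  L: Z = jωL = j·892.2·0.00056 = 0 + j0.4996 Ω
  C: Z = 1/(jωC) = -j/(ω·C) = 0 - j241.6 Ω
Step 3 — Parallel combination: 1/Z_total = 1/R + 1/L + 1/C; Z_total = 0.003839 + j0.5006 Ω = 0.5007∠89.6° Ω.
Step 4 — Source phasor: V = 5.13∠-62.9° V = 2.337 - j4.567 V.
Step 5 — Ohm's law: I = V / Z_total = (2.337 - j4.567) / (0.003839 + j0.5006) = -9.085 - j4.738 A.
Step 6 — Convert to polar: |I| = 10.25 A, ∠I = -152.5°.

I = 10.25∠-152.5° A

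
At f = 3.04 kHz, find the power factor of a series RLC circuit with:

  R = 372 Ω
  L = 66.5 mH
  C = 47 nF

Step 1 — Angular frequency: ω = 2π·f = 2π·3040 = 1.91e+04 rad/s.
Step 2 — Component impedances:
  R: Z = R = 372 Ω
  L: Z = jωL = j·1.91e+04·0.0665 = 0 + j1270 Ω
  C: Z = 1/(jωC) = -j/(ω·C) = 0 - j1114 Ω
Step 3 — Series combination: Z_total = R + L + C = 372 + j156.3 Ω = 403.5∠22.8° Ω.
Step 4 — Power factor: PF = cos(φ) = Re(Z)/|Z| = 372/403.5 = 0.9219.
Step 5 — Type: Im(Z) = 156.3 ⇒ lagging (phase φ = 22.8°).

PF = 0.9219 (lagging, φ = 22.8°)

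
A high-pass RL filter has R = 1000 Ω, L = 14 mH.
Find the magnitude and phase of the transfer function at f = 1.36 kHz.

Step 1 — Angular frequency: ω = 2π·1360 = 8545 rad/s.
Step 2 — Transfer function: H(jω) = jωL/(R + jωL).
Step 3 — Numerator jωL = j·119.6; denominator R + jωL = 1000 + j119.6.
Step 4 — H = 0.01411 + j0.1179.
Step 5 — Magnitude: |H| = 0.1188 (-18.5 dB); phase: φ = 83.2°.

|H| = 0.1188 (-18.5 dB), φ = 83.2°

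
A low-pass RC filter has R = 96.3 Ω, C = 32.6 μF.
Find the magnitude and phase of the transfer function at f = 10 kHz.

Step 1 — Angular frequency: ω = 2π·1e+04 = 6.283e+04 rad/s.
Step 2 — Transfer function: H(jω) = 1/(1 + jωRC).
Step 3 — Denominator: 1 + jωRC = 1 + j·6.283e+04·96.3·3.26e-05 = 1 + j197.3.
Step 4 — H = 2.57e-05 - j0.005069.
Step 5 — Magnitude: |H| = 0.00507 (-45.9 dB); phase: φ = -89.7°.

|H| = 0.00507 (-45.9 dB), φ = -89.7°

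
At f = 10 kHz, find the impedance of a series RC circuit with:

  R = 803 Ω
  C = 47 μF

Step 1 — Angular frequency: ω = 2π·f = 2π·1e+04 = 6.283e+04 rad/s.
Step 2 — Component impedances:
  R: Z = R = 803 Ω
  C: Z = 1/(jωC) = -j/(ω·C) = 0 - j0.3386 Ω
Step 3 — Series combination: Z_total = R + C = 803 - j0.3386 Ω = 803∠-0.0° Ω.

Z = 803 - j0.3386 Ω = 803∠-0.0° Ω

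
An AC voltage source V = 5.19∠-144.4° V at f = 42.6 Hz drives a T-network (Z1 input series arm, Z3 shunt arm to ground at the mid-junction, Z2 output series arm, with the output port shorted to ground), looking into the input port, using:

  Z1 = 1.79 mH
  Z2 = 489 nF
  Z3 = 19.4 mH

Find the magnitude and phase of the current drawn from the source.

Step 1 — Angular frequency: ω = 2π·f = 2π·42.6 = 267.7 rad/s.
Step 2 — Component impedances:
  Z1: Z = jωL = j·267.7·0.00179 = 0 + j0.4791 Ω
  Z2: Z = 1/(jωC) = -j/(ω·C) = 0 - j7640 Ω
  Z3: Z = jωL = j·267.7·0.0194 = 0 + j5.193 Ω
Step 3 — With the output port shorted to ground, the output series arm Z2 runs from the junction to ground; the shunt arm Z3 also runs from the junction to ground. They appear in parallel: Z3 || Z2 = 0 + j5.196 Ω.
Step 4 — Series with input arm Z1: Z_in = Z1 + (Z3 || Z2) = 0 + j5.675 Ω = 5.675∠90.0° Ω.
Step 5 — Source phasor: V = 5.19∠-144.4° V = -4.22 - j3.021 V.
Step 6 — Ohm's law: I = V / Z_total = (-4.22 - j3.021) / (0 + j5.675) = -0.5323 + j0.7436 A.
Step 7 — Convert to polar: |I| = 0.9145 A, ∠I = 125.6°.

I = 0.9145∠125.6° A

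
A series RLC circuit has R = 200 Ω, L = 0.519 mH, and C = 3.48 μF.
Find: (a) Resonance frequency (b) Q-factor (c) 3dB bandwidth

Step 1 — Resonance condition Im(Z)=0 gives ω₀ = 1/√(LC).
Step 2 — ω₀ = 1/√(0.000519·3.48e-06) = 2.353e+04 rad/s.
Step 3 — f₀ = ω₀/(2π) = 3745 Hz.
Step 4 — Series Q: Q = ω₀L/R = 2.353e+04·0.000519/200 = 0.06106.
Step 5 — 3dB bandwidth: Δω = ω₀/Q = 3.854e+05 rad/s; BW = Δω/(2π) = 6.133e+04 Hz.

(a) f₀ = 3745 Hz  (b) Q = 0.06106  (c) BW = 6.133e+04 Hz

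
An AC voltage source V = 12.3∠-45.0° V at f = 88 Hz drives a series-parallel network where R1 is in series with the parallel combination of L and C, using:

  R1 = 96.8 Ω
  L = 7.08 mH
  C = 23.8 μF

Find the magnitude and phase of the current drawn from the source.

Step 1 — Angular frequency: ω = 2π·f = 2π·88 = 552.9 rad/s.
Step 2 — Component impedances:
  R1: Z = R = 96.8 Ω
  L: Z = jωL = j·552.9·0.00708 = 0 + j3.915 Ω
  C: Z = 1/(jωC) = -j/(ω·C) = 0 - j75.99 Ω
Step 3 — Parallel branch: L || C = 1/(1/L + 1/C) = 0 + j4.127 Ω.
Step 4 — Series with R1: Z_total = R1 + (L || C) = 96.8 + j4.127 Ω = 96.89∠2.4° Ω.
Step 5 — Source phasor: V = 12.3∠-45.0° V = 8.697 - j8.697 V.
Step 6 — Ohm's law: I = V / Z_total = (8.697 - j8.697) / (96.8 + j4.127) = 0.08586 - j0.09351 A.
Step 7 — Convert to polar: |I| = 0.127 A, ∠I = -47.4°.

I = 0.127∠-47.4° A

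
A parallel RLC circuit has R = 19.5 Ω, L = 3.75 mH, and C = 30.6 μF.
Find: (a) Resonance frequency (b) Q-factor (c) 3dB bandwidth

Step 1 — Resonance: ω₀ = 1/√(LC) = 1/√(0.00375·3.06e-05) = 2952 rad/s.
Step 2 — f₀ = ω₀/(2π) = 469.8 Hz.
Step 3 — Parallel Q: Q = R/(ω₀L) = 19.5/(2952·0.00375) = 1.761.
Step 4 — Bandwidth: Δω = ω₀/Q = 1676 rad/s; BW = Δω/(2π) = 266.7 Hz.

(a) f₀ = 469.8 Hz  (b) Q = 1.761  (c) BW = 266.7 Hz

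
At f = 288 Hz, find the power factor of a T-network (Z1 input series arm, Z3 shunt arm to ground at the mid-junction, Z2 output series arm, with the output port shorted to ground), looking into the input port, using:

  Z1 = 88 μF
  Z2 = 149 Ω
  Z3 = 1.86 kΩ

Step 1 — Angular frequency: ω = 2π·f = 2π·288 = 1810 rad/s.
Step 2 — Component impedances:
  Z1: Z = 1/(jωC) = -j/(ω·C) = 0 - j6.28 Ω
  Z2: Z = R = 149 Ω
  Z3: Z = R = 1860 Ω
Step 3 — With the output port shorted to ground, the output series arm Z2 runs from the junction to ground; the shunt arm Z3 also runs from the junction to ground. They appear in parallel: Z3 || Z2 = 137.9 Ω.
Step 4 — Series with input arm Z1: Z_in = Z1 + (Z3 || Z2) = 137.9 - j6.28 Ω = 138.1∠-2.6° Ω.
Step 5 — Power factor: PF = cos(φ) = Re(Z)/|Z| = 137.95/138.09 = 0.999.
Step 6 — Type: Im(Z) = -6.28 ⇒ leading (phase φ = -2.6°).

PF = 0.999 (leading, φ = -2.6°)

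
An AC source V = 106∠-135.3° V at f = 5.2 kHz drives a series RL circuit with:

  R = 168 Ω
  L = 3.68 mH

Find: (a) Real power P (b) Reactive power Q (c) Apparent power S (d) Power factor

Step 1 — Angular frequency: ω = 2π·f = 2π·5200 = 3.267e+04 rad/s.
Step 2 — Component impedances:
  R: Z = R = 168 Ω
  L: Z = jωL = j·3.267e+04·0.00368 = 0 + j120.2 Ω
Step 3 — Series combination: Z_total = R + L = 168 + j120.2 Ω = 206.6∠35.6° Ω.
Step 4 — Source phasor: V = 106∠-135.3° V = -75.34 - j74.56 V.
Step 5 — Current: I = V / Z = -0.5066 - j0.08123 A = 0.5131∠-170.9° A.
Step 6 — Complex power: S = V·I* = 44.23 + j31.65 VA.
Step 7 — Real power: P = Re(S) = 44.23 W.
Step 8 — Reactive power: Q = Im(S) = 31.65 VAR.
Step 9 — Apparent power: |S| = 54.39 VA.
Step 10 — Power factor: PF = P/|S| = 0.8132 (lagging).

(a) P = 44.23 W  (b) Q = 31.65 VAR  (c) S = 54.39 VA  (d) PF = 0.8132 (lagging)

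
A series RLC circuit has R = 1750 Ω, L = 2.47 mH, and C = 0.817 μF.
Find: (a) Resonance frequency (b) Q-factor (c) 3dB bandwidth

Step 1 — Resonance condition Im(Z)=0 gives ω₀ = 1/√(LC).
Step 2 — ω₀ = 1/√(0.00247·8.17e-07) = 2.226e+04 rad/s.
Step 3 — f₀ = ω₀/(2π) = 3543 Hz.
Step 4 — Series Q: Q = ω₀L/R = 2.226e+04·0.00247/1750 = 0.03142.
Step 5 — 3dB bandwidth: Δω = ω₀/Q = 7.085e+05 rad/s; BW = Δω/(2π) = 1.128e+05 Hz.

(a) f₀ = 3543 Hz  (b) Q = 0.03142  (c) BW = 1.128e+05 Hz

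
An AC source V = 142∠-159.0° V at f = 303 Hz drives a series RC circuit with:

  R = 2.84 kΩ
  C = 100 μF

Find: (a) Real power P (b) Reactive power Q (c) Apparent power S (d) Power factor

Step 1 — Angular frequency: ω = 2π·f = 2π·303 = 1904 rad/s.
Step 2 — Component impedances:
  R: Z = R = 2840 Ω
  C: Z = 1/(jωC) = -j/(ω·C) = 0 - j5.253 Ω
Step 3 — Series combination: Z_total = R + C = 2840 - j5.253 Ω = 2840∠-0.1° Ω.
Step 4 — Source phasor: V = 142∠-159.0° V = -132.6 - j50.89 V.
Step 5 — Current: I = V / Z = -0.04665 - j0.018 A = 0.05∠-158.9° A.
Step 6 — Complex power: S = V·I* = 7.1 - j0.01313 VA.
Step 7 — Real power: P = Re(S) = 7.1 W.
Step 8 — Reactive power: Q = Im(S) = -0.01313 VAR.
Step 9 — Apparent power: |S| = 7.1 VA.
Step 10 — Power factor: PF = P/|S| = 1 (leading).

(a) P = 7.1 W  (b) Q = -0.01313 VAR  (c) S = 7.1 VA  (d) PF = 1 (leading)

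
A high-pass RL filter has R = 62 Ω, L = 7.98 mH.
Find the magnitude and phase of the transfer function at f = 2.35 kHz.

Step 1 — Angular frequency: ω = 2π·2350 = 1.477e+04 rad/s.
Step 2 — Transfer function: H(jω) = jωL/(R + jωL).
Step 3 — Numerator jωL = j·117.8; denominator R + jωL = 62 + j117.8.
Step 4 — H = 0.7832 + j0.4121.
Step 5 — Magnitude: |H| = 0.885 (-1.1 dB); phase: φ = 27.8°.

|H| = 0.885 (-1.1 dB), φ = 27.8°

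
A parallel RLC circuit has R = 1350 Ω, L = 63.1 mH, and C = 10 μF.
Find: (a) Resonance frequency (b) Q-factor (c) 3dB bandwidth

Step 1 — Resonance: ω₀ = 1/√(LC) = 1/√(0.0631·1e-05) = 1259 rad/s.
Step 2 — f₀ = ω₀/(2π) = 200.4 Hz.
Step 3 — Parallel Q: Q = R/(ω₀L) = 1350/(1259·0.0631) = 16.99.
Step 4 — Bandwidth: Δω = ω₀/Q = 74.07 rad/s; BW = Δω/(2π) = 11.79 Hz.

(a) f₀ = 200.4 Hz  (b) Q = 16.99  (c) BW = 11.79 Hz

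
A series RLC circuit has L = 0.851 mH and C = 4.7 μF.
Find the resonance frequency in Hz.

Step 1 — Resonance condition Im(Z)=0 gives ω₀ = 1/√(LC).
Step 2 — ω₀ = 1/√(0.000851·4.7e-06) = 1.581e+04 rad/s.
Step 3 — f₀ = ω₀/(2π) = 2517 Hz.

f₀ = 2517 Hz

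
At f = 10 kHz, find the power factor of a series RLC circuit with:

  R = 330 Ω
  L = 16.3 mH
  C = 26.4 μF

Step 1 — Angular frequency: ω = 2π·f = 2π·1e+04 = 6.283e+04 rad/s.
Step 2 — Component impedances:
  R: Z = R = 330 Ω
  L: Z = jωL = j·6.283e+04·0.0163 = 0 + j1024 Ω
  C: Z = 1/(jωC) = -j/(ω·C) = 0 - j0.6029 Ω
Step 3 — Series combination: Z_total = R + L + C = 330 + j1024 Ω = 1075∠72.1° Ω.
Step 4 — Power factor: PF = cos(φ) = Re(Z)/|Z| = 330/1075.4 = 0.3069.
Step 5 — Type: Im(Z) = 1024 ⇒ lagging (phase φ = 72.1°).

PF = 0.3069 (lagging, φ = 72.1°)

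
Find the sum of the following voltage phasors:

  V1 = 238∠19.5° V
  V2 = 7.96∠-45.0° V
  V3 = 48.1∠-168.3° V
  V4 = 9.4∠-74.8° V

Step 1 — Convert each phasor to rectangular form:
  V1 = 238·(cos(19.5°) + j·sin(19.5°)) = 224.3 + j79.45 V
  V2 = 7.96·(cos(-45.0°) + j·sin(-45.0°)) = 5.629 - j5.629 V
  V3 = 48.1·(cos(-168.3°) + j·sin(-168.3°)) = -47.1 - j9.754 V
  V4 = 9.4·(cos(-74.8°) + j·sin(-74.8°)) = 2.465 - j9.071 V
Step 2 — Sum components: V_total = 185.3 + j54.99 V.
Step 3 — Convert to polar: |V_total| = 193.3 V, ∠V_total = 16.5°.

V_total = 193.3∠16.5° V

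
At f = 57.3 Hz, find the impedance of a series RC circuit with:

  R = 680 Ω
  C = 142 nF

Step 1 — Angular frequency: ω = 2π·f = 2π·57.3 = 360 rad/s.
Step 2 — Component impedances:
  R: Z = R = 680 Ω
  C: Z = 1/(jωC) = -j/(ω·C) = 0 - j1.956e+04 Ω
Step 3 — Series combination: Z_total = R + C = 680 - j1.956e+04 Ω = 1.957e+04∠-88.0° Ω.

Z = 680 - j1.956e+04 Ω = 1.957e+04∠-88.0° Ω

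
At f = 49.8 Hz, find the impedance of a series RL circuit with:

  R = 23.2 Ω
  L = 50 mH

Step 1 — Angular frequency: ω = 2π·f = 2π·49.8 = 312.9 rad/s.
Step 2 — Component impedances:
  R: Z = R = 23.2 Ω
  L: Z = jωL = j·312.9·0.05 = 0 + j15.65 Ω
Step 3 — Series combination: Z_total = R + L = 23.2 + j15.65 Ω = 27.98∠34.0° Ω.

Z = 23.2 + j15.65 Ω = 27.98∠34.0° Ω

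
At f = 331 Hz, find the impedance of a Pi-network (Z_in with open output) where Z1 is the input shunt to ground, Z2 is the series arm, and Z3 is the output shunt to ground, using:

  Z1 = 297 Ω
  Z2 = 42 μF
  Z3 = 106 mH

Step 1 — Angular frequency: ω = 2π·f = 2π·331 = 2080 rad/s.
Step 2 — Component impedances:
  Z1: Z = R = 297 Ω
  Z2: Z = 1/(jωC) = -j/(ω·C) = 0 - j11.45 Ω
  Z3: Z = jωL = j·2080·0.106 = 0 + j220.5 Ω
Step 3 — With open output, the series arm Z2 and the output shunt Z3 appear in series to ground: Z2 + Z3 = 0 + j209 Ω.
Step 4 — Parallel with input shunt Z1: Z_in = Z1 || (Z2 + Z3) = 98.37 + j139.8 Ω = 170.9∠54.9° Ω.

Z = 98.37 + j139.8 Ω = 170.9∠54.9° Ω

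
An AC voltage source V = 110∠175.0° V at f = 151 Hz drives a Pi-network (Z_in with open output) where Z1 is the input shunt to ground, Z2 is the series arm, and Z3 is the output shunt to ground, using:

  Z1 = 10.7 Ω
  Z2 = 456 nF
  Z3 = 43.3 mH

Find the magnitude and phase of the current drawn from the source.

Step 1 — Angular frequency: ω = 2π·f = 2π·151 = 948.8 rad/s.
Step 2 — Component impedances:
  Z1: Z = R = 10.7 Ω
  Z2: Z = 1/(jωC) = -j/(ω·C) = 0 - j2311 Ω
  Z3: Z = jωL = j·948.8·0.0433 = 0 + j41.08 Ω
Step 3 — With open output, the series arm Z2 and the output shunt Z3 appear in series to ground: Z2 + Z3 = 0 - j2270 Ω.
Step 4 — Parallel with input shunt Z1: Z_in = Z1 || (Z2 + Z3) = 10.7 - j0.05043 Ω = 10.7∠-0.3° Ω.
Step 5 — Source phasor: V = 110∠175.0° V = -109.6 + j9.587 V.
Step 6 — Ohm's law: I = V / Z_total = (-109.6 + j9.587) / (10.7 - j0.05043) = -10.25 + j0.8477 A.
Step 7 — Convert to polar: |I| = 10.28 A, ∠I = 175.3°.

I = 10.28∠175.3° A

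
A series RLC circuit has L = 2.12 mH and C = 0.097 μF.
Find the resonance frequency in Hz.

Step 1 — Resonance condition Im(Z)=0 gives ω₀ = 1/√(LC).
Step 2 — ω₀ = 1/√(0.00212·9.7e-08) = 6.973e+04 rad/s.
Step 3 — f₀ = ω₀/(2π) = 1.11e+04 Hz.

f₀ = 1.11e+04 Hz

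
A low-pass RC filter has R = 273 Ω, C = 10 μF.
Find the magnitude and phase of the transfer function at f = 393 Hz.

Step 1 — Angular frequency: ω = 2π·393 = 2469 rad/s.
Step 2 — Transfer function: H(jω) = 1/(1 + jωRC).
Step 3 — Denominator: 1 + jωRC = 1 + j·2469·273·1e-05 = 1 + j6.741.
Step 4 — H = 0.02153 - j0.1451.
Step 5 — Magnitude: |H| = 0.1467 (-16.7 dB); phase: φ = -81.6°.

|H| = 0.1467 (-16.7 dB), φ = -81.6°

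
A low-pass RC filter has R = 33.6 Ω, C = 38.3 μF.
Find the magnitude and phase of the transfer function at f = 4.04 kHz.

Step 1 — Angular frequency: ω = 2π·4040 = 2.538e+04 rad/s.
Step 2 — Transfer function: H(jω) = 1/(1 + jωRC).
Step 3 — Denominator: 1 + jωRC = 1 + j·2.538e+04·33.6·3.83e-05 = 1 + j32.67.
Step 4 — H = 0.0009363 - j0.03058.
Step 5 — Magnitude: |H| = 0.0306 (-30.3 dB); phase: φ = -88.2°.

|H| = 0.0306 (-30.3 dB), φ = -88.2°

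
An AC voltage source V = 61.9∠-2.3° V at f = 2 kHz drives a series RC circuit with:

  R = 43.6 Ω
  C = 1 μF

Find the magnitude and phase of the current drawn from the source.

Step 1 — Angular frequency: ω = 2π·f = 2π·2000 = 1.257e+04 rad/s.
Step 2 — Component impedances:
  R: Z = R = 43.6 Ω
  C: Z = 1/(jωC) = -j/(ω·C) = 0 - j79.58 Ω
Step 3 — Series combination: Z_total = R + C = 43.6 - j79.58 Ω = 90.74∠-61.3° Ω.
Step 4 — Source phasor: V = 61.9∠-2.3° V = 61.85 - j2.484 V.
Step 5 — Ohm's law: I = V / Z_total = (61.85 - j2.484) / (43.6 - j79.58) = 0.3515 + j0.5846 A.
Step 6 — Convert to polar: |I| = 0.6822 A, ∠I = 59.0°.

I = 0.6822∠59.0° A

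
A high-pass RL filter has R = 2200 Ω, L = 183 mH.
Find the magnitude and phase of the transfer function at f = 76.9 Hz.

Step 1 — Angular frequency: ω = 2π·76.9 = 483.2 rad/s.
Step 2 — Transfer function: H(jω) = jωL/(R + jωL).
Step 3 — Numerator jωL = j·88.42; denominator R + jωL = 2200 + j88.42.
Step 4 — H = 0.001613 + j0.04013.
Step 5 — Magnitude: |H| = 0.04016 (-27.9 dB); phase: φ = 87.7°.

|H| = 0.04016 (-27.9 dB), φ = 87.7°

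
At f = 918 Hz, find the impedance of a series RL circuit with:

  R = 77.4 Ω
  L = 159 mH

Step 1 — Angular frequency: ω = 2π·f = 2π·918 = 5768 rad/s.
Step 2 — Component impedances:
  R: Z = R = 77.4 Ω
  L: Z = jωL = j·5768·0.159 = 0 + j917.1 Ω
Step 3 — Series combination: Z_total = R + L = 77.4 + j917.1 Ω = 920.4∠85.2° Ω.

Z = 77.4 + j917.1 Ω = 920.4∠85.2° Ω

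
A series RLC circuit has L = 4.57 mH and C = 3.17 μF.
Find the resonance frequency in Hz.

Step 1 — Resonance condition Im(Z)=0 gives ω₀ = 1/√(LC).
Step 2 — ω₀ = 1/√(0.00457·3.17e-06) = 8308 rad/s.
Step 3 — f₀ = ω₀/(2π) = 1322 Hz.

f₀ = 1322 Hz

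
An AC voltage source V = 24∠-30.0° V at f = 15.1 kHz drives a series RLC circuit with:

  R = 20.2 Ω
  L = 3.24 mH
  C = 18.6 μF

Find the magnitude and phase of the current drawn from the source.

Step 1 — Angular frequency: ω = 2π·f = 2π·1.51e+04 = 9.488e+04 rad/s.
Step 2 — Component impedances:
  R: Z = R = 20.2 Ω
  L: Z = jωL = j·9.488e+04·0.00324 = 0 + j307.4 Ω
  C: Z = 1/(jωC) = -j/(ω·C) = 0 - j0.5667 Ω
Step 3 — Series combination: Z_total = R + L + C = 20.2 + j306.8 Ω = 307.5∠86.2° Ω.
Step 4 — Source phasor: V = 24∠-30.0° V = 20.78 - j12 V.
Step 5 — Ohm's law: I = V / Z_total = (20.78 - j12) / (20.2 + j306.8) = -0.0345 - j0.07001 A.
Step 6 — Convert to polar: |I| = 0.07805 A, ∠I = -116.2°.

I = 0.07805∠-116.2° A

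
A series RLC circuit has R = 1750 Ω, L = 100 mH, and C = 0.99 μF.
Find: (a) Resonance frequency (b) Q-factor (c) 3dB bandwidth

Step 1 — Resonance condition Im(Z)=0 gives ω₀ = 1/√(LC).
Step 2 — ω₀ = 1/√(0.1·9.9e-07) = 3178 rad/s.
Step 3 — f₀ = ω₀/(2π) = 505.8 Hz.
Step 4 — Series Q: Q = ω₀L/R = 3178·0.1/1750 = 0.1816.
Step 5 — 3dB bandwidth: Δω = ω₀/Q = 1.75e+04 rad/s; BW = Δω/(2π) = 2785 Hz.

(a) f₀ = 505.8 Hz  (b) Q = 0.1816  (c) BW = 2785 Hz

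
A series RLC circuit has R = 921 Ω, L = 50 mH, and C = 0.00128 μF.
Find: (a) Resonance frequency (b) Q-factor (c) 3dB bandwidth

Step 1 — Resonance condition Im(Z)=0 gives ω₀ = 1/√(LC).
Step 2 — ω₀ = 1/√(0.05·1.28e-09) = 1.25e+05 rad/s.
Step 3 — f₀ = ω₀/(2π) = 1.989e+04 Hz.
Step 4 — Series Q: Q = ω₀L/R = 1.25e+05·0.05/921 = 6.786.
Step 5 — 3dB bandwidth: Δω = ω₀/Q = 1.842e+04 rad/s; BW = Δω/(2π) = 2932 Hz.

(a) f₀ = 1.989e+04 Hz  (b) Q = 6.786  (c) BW = 2932 Hz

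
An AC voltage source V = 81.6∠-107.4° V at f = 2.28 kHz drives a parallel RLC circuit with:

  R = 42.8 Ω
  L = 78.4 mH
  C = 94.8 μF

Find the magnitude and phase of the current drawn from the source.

Step 1 — Angular frequency: ω = 2π·f = 2π·2280 = 1.433e+04 rad/s.
Step 2 — Component impedances:
  R: Z = R = 42.8 Ω
  L: Z = jωL = j·1.433e+04·0.0784 = 0 + j1123 Ω
  C: Z = 1/(jωC) = -j/(ω·C) = 0 - j0.7363 Ω
Step 3 — Parallel combination: 1/Z_total = 1/R + 1/L + 1/C; Z_total = 0.01268 - j0.7366 Ω = 0.7367∠-89.0° Ω.
Step 4 — Source phasor: V = 81.6∠-107.4° V = -24.4 - j77.87 V.
Step 5 — Ohm's law: I = V / Z_total = (-24.4 - j77.87) / (0.01268 - j0.7366) = 105.1 - j34.94 A.
Step 6 — Convert to polar: |I| = 110.8 A, ∠I = -18.4°.

I = 110.8∠-18.4° A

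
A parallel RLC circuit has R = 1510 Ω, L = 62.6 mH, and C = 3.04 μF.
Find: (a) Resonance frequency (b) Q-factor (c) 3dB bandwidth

Step 1 — Resonance: ω₀ = 1/√(LC) = 1/√(0.0626·3.04e-06) = 2292 rad/s.
Step 2 — f₀ = ω₀/(2π) = 364.8 Hz.
Step 3 — Parallel Q: Q = R/(ω₀L) = 1510/(2292·0.0626) = 10.52.
Step 4 — Bandwidth: Δω = ω₀/Q = 217.8 rad/s; BW = Δω/(2π) = 34.67 Hz.

(a) f₀ = 364.8 Hz  (b) Q = 10.52  (c) BW = 34.67 Hz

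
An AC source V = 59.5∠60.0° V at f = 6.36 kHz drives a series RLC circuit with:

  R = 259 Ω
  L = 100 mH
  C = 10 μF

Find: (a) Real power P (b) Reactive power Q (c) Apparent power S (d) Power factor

Step 1 — Angular frequency: ω = 2π·f = 2π·6360 = 3.996e+04 rad/s.
Step 2 — Component impedances:
  R: Z = R = 259 Ω
  L: Z = jωL = j·3.996e+04·0.1 = 0 + j3996 Ω
  C: Z = 1/(jωC) = -j/(ω·C) = 0 - j2.502 Ω
Step 3 — Series combination: Z_total = R + L + C = 259 + j3994 Ω = 4002∠86.3° Ω.
Step 4 — Source phasor: V = 59.5∠60.0° V = 29.75 + j51.53 V.
Step 5 — Current: I = V / Z = 0.01333 - j0.006585 A = 0.01487∠-26.3° A.
Step 6 — Complex power: S = V·I* = 0.05725 + j0.8828 VA.
Step 7 — Real power: P = Re(S) = 0.05725 W.
Step 8 — Reactive power: Q = Im(S) = 0.8828 VAR.
Step 9 — Apparent power: |S| = 0.8846 VA.
Step 10 — Power factor: PF = P/|S| = 0.06472 (lagging).

(a) P = 0.05725 W  (b) Q = 0.8828 VAR  (c) S = 0.8846 VA  (d) PF = 0.06472 (lagging)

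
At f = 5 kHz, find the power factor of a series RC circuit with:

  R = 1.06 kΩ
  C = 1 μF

Step 1 — Angular frequency: ω = 2π·f = 2π·5000 = 3.142e+04 rad/s.
Step 2 — Component impedances:
  R: Z = R = 1060 Ω
  C: Z = 1/(jωC) = -j/(ω·C) = 0 - j31.83 Ω
Step 3 — Series combination: Z_total = R + C = 1060 - j31.83 Ω = 1060∠-1.7° Ω.
Step 4 — Power factor: PF = cos(φ) = Re(Z)/|Z| = 1060/1060.5 = 0.9995.
Step 5 — Type: Im(Z) = -31.83 ⇒ leading (phase φ = -1.7°).

PF = 0.9995 (leading, φ = -1.7°)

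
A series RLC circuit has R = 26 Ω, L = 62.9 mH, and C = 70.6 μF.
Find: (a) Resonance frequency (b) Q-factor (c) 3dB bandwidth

Step 1 — Resonance condition Im(Z)=0 gives ω₀ = 1/√(LC).
Step 2 — ω₀ = 1/√(0.0629·7.06e-05) = 474.5 rad/s.
Step 3 — f₀ = ω₀/(2π) = 75.53 Hz.
Step 4 — Series Q: Q = ω₀L/R = 474.5·0.0629/26 = 1.148.
Step 5 — 3dB bandwidth: Δω = ω₀/Q = 413.4 rad/s; BW = Δω/(2π) = 65.79 Hz.

(a) f₀ = 75.53 Hz  (b) Q = 1.148  (c) BW = 65.79 Hz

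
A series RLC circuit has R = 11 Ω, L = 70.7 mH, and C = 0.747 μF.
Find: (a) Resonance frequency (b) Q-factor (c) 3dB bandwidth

Step 1 — Resonance: ω₀ = 1/√(LC) = 1/√(0.0707·7.47e-07) = 4351 rad/s.
Step 2 — f₀ = ω₀/(2π) = 692.5 Hz.
Step 3 — Series Q: Q = ω₀L/R = 4351·0.0707/11 = 27.97.
Step 4 — Bandwidth: Δω = ω₀/Q = 155.6 rad/s; BW = Δω/(2π) = 24.76 Hz.

(a) f₀ = 692.5 Hz  (b) Q = 27.97  (c) BW = 24.76 Hz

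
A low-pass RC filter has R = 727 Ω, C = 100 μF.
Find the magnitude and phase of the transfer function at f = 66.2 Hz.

Step 1 — Angular frequency: ω = 2π·66.2 = 415.9 rad/s.
Step 2 — Transfer function: H(jω) = 1/(1 + jωRC).
Step 3 — Denominator: 1 + jωRC = 1 + j·415.9·727·0.0001 = 1 + j30.24.
Step 4 — H = 0.001092 - j0.03303.
Step 5 — Magnitude: |H| = 0.03305 (-29.6 dB); phase: φ = -88.1°.

|H| = 0.03305 (-29.6 dB), φ = -88.1°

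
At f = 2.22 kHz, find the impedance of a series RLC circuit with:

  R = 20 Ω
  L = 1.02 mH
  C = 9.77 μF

Step 1 — Angular frequency: ω = 2π·f = 2π·2220 = 1.395e+04 rad/s.
Step 2 — Component impedances:
  R: Z = R = 20 Ω
  L: Z = jωL = j·1.395e+04·0.00102 = 0 + j14.23 Ω
  C: Z = 1/(jωC) = -j/(ω·C) = 0 - j7.338 Ω
Step 3 — Series combination: Z_total = R + L + C = 20 + j6.89 Ω = 21.15∠19.0° Ω.

Z = 20 + j6.89 Ω = 21.15∠19.0° Ω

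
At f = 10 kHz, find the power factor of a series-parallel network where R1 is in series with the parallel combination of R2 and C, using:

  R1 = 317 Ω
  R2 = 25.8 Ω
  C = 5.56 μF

Step 1 — Angular frequency: ω = 2π·f = 2π·1e+04 = 6.283e+04 rad/s.
Step 2 — Component impedances:
  R1: Z = R = 317 Ω
  R2: Z = R = 25.8 Ω
  C: Z = 1/(jωC) = -j/(ω·C) = 0 - j2.862 Ω
Step 3 — Parallel branch: R2 || C = 1/(1/R2 + 1/C) = 0.3137 - j2.828 Ω.
Step 4 — Series with R1: Z_total = R1 + (R2 || C) = 317.3 - j2.828 Ω = 317.3∠-0.5° Ω.
Step 5 — Power factor: PF = cos(φ) = Re(Z)/|Z| = 317.3/317.3 = 1.
Step 6 — Type: Im(Z) = -2.828 ⇒ leading (phase φ = -0.5°).

PF = 1 (leading, φ = -0.5°)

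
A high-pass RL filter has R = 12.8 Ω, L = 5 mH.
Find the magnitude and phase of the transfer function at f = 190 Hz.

Step 1 — Angular frequency: ω = 2π·190 = 1194 rad/s.
Step 2 — Transfer function: H(jω) = jωL/(R + jωL).
Step 3 — Numerator jωL = j·5.969; denominator R + jωL = 12.8 + j5.969.
Step 4 — H = 0.1786 + j0.383.
Step 5 — Magnitude: |H| = 0.4226 (-7.5 dB); phase: φ = 65.0°.

|H| = 0.4226 (-7.5 dB), φ = 65.0°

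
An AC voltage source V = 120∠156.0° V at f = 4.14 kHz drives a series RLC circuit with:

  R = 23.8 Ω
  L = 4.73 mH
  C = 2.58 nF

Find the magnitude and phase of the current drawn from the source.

Step 1 — Angular frequency: ω = 2π·f = 2π·4140 = 2.601e+04 rad/s.
Step 2 — Component impedances:
  R: Z = R = 23.8 Ω
  L: Z = jωL = j·2.601e+04·0.00473 = 0 + j123 Ω
  C: Z = 1/(jωC) = -j/(ω·C) = 0 - j1.49e+04 Ω
Step 3 — Series combination: Z_total = R + L + C = 23.8 - j1.478e+04 Ω = 1.478e+04∠-89.9° Ω.
Step 4 — Source phasor: V = 120∠156.0° V = -109.6 + j48.81 V.
Step 5 — Ohm's law: I = V / Z_total = (-109.6 + j48.81) / (23.8 - j1.478e+04) = -0.003315 - j0.007413 A.
Step 6 — Convert to polar: |I| = 0.00812 A, ∠I = -114.1°.

I = 0.00812∠-114.1° A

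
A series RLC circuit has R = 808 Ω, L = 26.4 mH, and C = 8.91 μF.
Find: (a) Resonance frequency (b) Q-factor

Step 1 — Resonance condition Im(Z)=0 gives ω₀ = 1/√(LC).
Step 2 — ω₀ = 1/√(0.0264·8.91e-06) = 2062 rad/s.
Step 3 — f₀ = ω₀/(2π) = 328.2 Hz.
Step 4 — Series Q: Q = ω₀L/R = 2062·0.0264/808 = 0.06737.

(a) f₀ = 328.2 Hz  (b) Q = 0.06737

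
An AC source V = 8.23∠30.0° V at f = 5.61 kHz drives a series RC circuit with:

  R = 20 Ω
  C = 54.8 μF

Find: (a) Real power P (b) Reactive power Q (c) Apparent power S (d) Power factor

Step 1 — Angular frequency: ω = 2π·f = 2π·5610 = 3.525e+04 rad/s.
Step 2 — Component impedances:
  R: Z = R = 20 Ω
  C: Z = 1/(jωC) = -j/(ω·C) = 0 - j0.5177 Ω
Step 3 — Series combination: Z_total = R + C = 20 - j0.5177 Ω = 20.01∠-1.5° Ω.
Step 4 — Source phasor: V = 8.23∠30.0° V = 7.127 + j4.115 V.
Step 5 — Current: I = V / Z = 0.3508 + j0.2148 A = 0.4114∠31.5° A.
Step 6 — Complex power: S = V·I* = 3.384 - j0.0876 VA.
Step 7 — Real power: P = Re(S) = 3.384 W.
Step 8 — Reactive power: Q = Im(S) = -0.0876 VAR.
Step 9 — Apparent power: |S| = 3.386 VA.
Step 10 — Power factor: PF = P/|S| = 0.9997 (leading).

(a) P = 3.384 W  (b) Q = -0.0876 VAR  (c) S = 3.386 VA  (d) PF = 0.9997 (leading)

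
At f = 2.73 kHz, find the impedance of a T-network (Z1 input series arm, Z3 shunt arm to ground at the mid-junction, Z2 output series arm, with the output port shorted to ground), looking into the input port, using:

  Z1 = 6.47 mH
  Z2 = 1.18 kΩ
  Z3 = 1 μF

Step 1 — Angular frequency: ω = 2π·f = 2π·2730 = 1.715e+04 rad/s.
Step 2 — Component impedances:
  Z1: Z = jωL = j·1.715e+04·0.00647 = 0 + j111 Ω
  Z2: Z = R = 1180 Ω
  Z3: Z = 1/(jωC) = -j/(ω·C) = 0 - j58.3 Ω
Step 3 — With the output port shorted to ground, the output series arm Z2 runs from the junction to ground; the shunt arm Z3 also runs from the junction to ground. They appear in parallel: Z3 || Z2 = 2.873 - j58.16 Ω.
Step 4 — Series with input arm Z1: Z_in = Z1 + (Z3 || Z2) = 2.873 + j52.82 Ω = 52.9∠86.9° Ω.

Z = 2.873 + j52.82 Ω = 52.9∠86.9° Ω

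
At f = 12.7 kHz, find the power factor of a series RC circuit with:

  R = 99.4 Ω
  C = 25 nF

Step 1 — Angular frequency: ω = 2π·f = 2π·1.27e+04 = 7.98e+04 rad/s.
Step 2 — Component impedances:
  R: Z = R = 99.4 Ω
  C: Z = 1/(jωC) = -j/(ω·C) = 0 - j501.3 Ω
Step 3 — Series combination: Z_total = R + C = 99.4 - j501.3 Ω = 511∠-78.8° Ω.
Step 4 — Power factor: PF = cos(φ) = Re(Z)/|Z| = 99.4/511 = 0.1945.
Step 5 — Type: Im(Z) = -501.3 ⇒ leading (phase φ = -78.8°).

PF = 0.1945 (leading, φ = -78.8°)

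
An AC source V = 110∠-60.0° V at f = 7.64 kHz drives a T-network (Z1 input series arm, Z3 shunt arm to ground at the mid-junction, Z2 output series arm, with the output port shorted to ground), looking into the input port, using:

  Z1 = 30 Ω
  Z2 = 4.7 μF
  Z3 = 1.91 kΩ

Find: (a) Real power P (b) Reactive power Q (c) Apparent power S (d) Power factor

Step 1 — Angular frequency: ω = 2π·f = 2π·7640 = 4.8e+04 rad/s.
Step 2 — Component impedances:
  Z1: Z = R = 30 Ω
  Z2: Z = 1/(jωC) = -j/(ω·C) = 0 - j4.432 Ω
  Z3: Z = R = 1910 Ω
Step 3 — With the output port shorted to ground, the output series arm Z2 runs from the junction to ground; the shunt arm Z3 also runs from the junction to ground. They appear in parallel: Z3 || Z2 = 0.01029 - j4.432 Ω.
Step 4 — Series with input arm Z1: Z_in = Z1 + (Z3 || Z2) = 30.01 - j4.432 Ω = 30.34∠-8.4° Ω.
Step 5 — Source phasor: V = 110∠-60.0° V = 55 - j95.26 V.
Step 6 — Current: I = V / Z = 2.252 - j2.842 A = 3.626∠-51.6° A.
Step 7 — Complex power: S = V·I* = 394.6 - j58.28 VA.
Step 8 — Real power: P = Re(S) = 394.6 W.
Step 9 — Reactive power: Q = Im(S) = -58.28 VAR.
Step 10 — Apparent power: |S| = 398.9 VA.
Step 11 — Power factor: PF = P/|S| = 0.9893 (leading).

(a) P = 394.6 W  (b) Q = -58.28 VAR  (c) S = 398.9 VA  (d) PF = 0.9893 (leading)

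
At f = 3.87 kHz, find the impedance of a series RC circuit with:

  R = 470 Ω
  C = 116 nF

Step 1 — Angular frequency: ω = 2π·f = 2π·3870 = 2.432e+04 rad/s.
Step 2 — Component impedances:
  R: Z = R = 470 Ω
  C: Z = 1/(jωC) = -j/(ω·C) = 0 - j354.5 Ω
Step 3 — Series combination: Z_total = R + C = 470 - j354.5 Ω = 588.7∠-37.0° Ω.

Z = 470 - j354.5 Ω = 588.7∠-37.0° Ω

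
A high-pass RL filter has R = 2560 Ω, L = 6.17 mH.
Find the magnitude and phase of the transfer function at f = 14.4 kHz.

Step 1 — Angular frequency: ω = 2π·1.44e+04 = 9.048e+04 rad/s.
Step 2 — Transfer function: H(jω) = jωL/(R + jωL).
Step 3 — Numerator jωL = j·558.2; denominator R + jωL = 2560 + j558.2.
Step 4 — H = 0.04539 + j0.2082.
Step 5 — Magnitude: |H| = 0.2131 (-13.4 dB); phase: φ = 77.7°.

|H| = 0.2131 (-13.4 dB), φ = 77.7°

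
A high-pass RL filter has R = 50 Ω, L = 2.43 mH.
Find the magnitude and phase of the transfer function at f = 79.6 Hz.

Step 1 — Angular frequency: ω = 2π·79.6 = 500.1 rad/s.
Step 2 — Transfer function: H(jω) = jωL/(R + jωL).
Step 3 — Numerator jωL = j·1.215; denominator R + jωL = 50 + j1.215.
Step 4 — H = 0.0005905 + j0.02429.
Step 5 — Magnitude: |H| = 0.0243 (-32.3 dB); phase: φ = 88.6°.

|H| = 0.0243 (-32.3 dB), φ = 88.6°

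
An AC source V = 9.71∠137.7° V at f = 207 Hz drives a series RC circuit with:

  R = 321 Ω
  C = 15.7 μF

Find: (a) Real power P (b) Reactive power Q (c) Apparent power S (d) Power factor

Step 1 — Angular frequency: ω = 2π·f = 2π·207 = 1301 rad/s.
Step 2 — Component impedances:
  R: Z = R = 321 Ω
  C: Z = 1/(jωC) = -j/(ω·C) = 0 - j48.97 Ω
Step 3 — Series combination: Z_total = R + C = 321 - j48.97 Ω = 324.7∠-8.7° Ω.
Step 4 — Source phasor: V = 9.71∠137.7° V = -7.182 + j6.535 V.
Step 5 — Current: I = V / Z = -0.0249 + j0.01656 A = 0.0299∠146.4° A.
Step 6 — Complex power: S = V·I* = 0.287 - j0.04379 VA.
Step 7 — Real power: P = Re(S) = 0.287 W.
Step 8 — Reactive power: Q = Im(S) = -0.04379 VAR.
Step 9 — Apparent power: |S| = 0.2904 VA.
Step 10 — Power factor: PF = P/|S| = 0.9886 (leading).

(a) P = 0.287 W  (b) Q = -0.04379 VAR  (c) S = 0.2904 VA  (d) PF = 0.9886 (leading)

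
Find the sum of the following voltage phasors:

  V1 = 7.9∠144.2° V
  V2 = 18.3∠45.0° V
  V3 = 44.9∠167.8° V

Step 1 — Convert each phasor to rectangular form:
  V1 = 7.9·(cos(144.2°) + j·sin(144.2°)) = -6.407 + j4.621 V
  V2 = 18.3·(cos(45.0°) + j·sin(45.0°)) = 12.94 + j12.94 V
  V3 = 44.9·(cos(167.8°) + j·sin(167.8°)) = -43.89 + j9.488 V
Step 2 — Sum components: V_total = -37.35 + j27.05 V.
Step 3 — Convert to polar: |V_total| = 46.12 V, ∠V_total = 144.1°.

V_total = 46.12∠144.1° V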